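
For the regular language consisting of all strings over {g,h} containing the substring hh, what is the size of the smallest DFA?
By Myhill–Nerode, count the distinguishable equivalence classes: 3 classes — one per longest suffix of the input that is a prefix of 'hh' (lengths 0 through 1), plus an absorbing 'already seen hh' class.
3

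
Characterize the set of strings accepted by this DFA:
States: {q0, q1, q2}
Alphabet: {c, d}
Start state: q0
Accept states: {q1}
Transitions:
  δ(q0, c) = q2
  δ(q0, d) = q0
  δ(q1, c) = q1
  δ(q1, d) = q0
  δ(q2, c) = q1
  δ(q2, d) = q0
Testing a few strings:
  'cd' → reject
  'dccd' → reject
  'c' → reject
  'cdc' → reject
State roles: q0=last symbol not c; q1=two trailing c's; q2=one trailing c
All strings over {c,d} ending with cc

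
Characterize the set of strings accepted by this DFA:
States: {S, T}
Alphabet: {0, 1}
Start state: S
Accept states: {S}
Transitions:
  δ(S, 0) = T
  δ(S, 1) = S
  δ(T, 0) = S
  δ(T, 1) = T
Testing a few strings:
  '010' → accept
  '1' → accept
  '000' → reject
  '0' → reject
State roles: S=even number of 0's so far; T=odd number of 0's so far
All binary strings with an even number of 0's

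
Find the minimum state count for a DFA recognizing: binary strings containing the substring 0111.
By Myhill–Nerode, count the distinguishable equivalence classes: 5 classes — one per longest suffix of the input that is a prefix of '0111' (lengths 0 through 3), plus an absorbing 'already seen 0111' class.
5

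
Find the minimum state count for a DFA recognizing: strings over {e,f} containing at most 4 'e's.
By Myhill–Nerode, count the distinguishable equivalence classes: 6 classes — having seen 0, 1, …, 4, or >4 copies of 'e'; counts 0 through 4 are accepting and >4 is dead.
6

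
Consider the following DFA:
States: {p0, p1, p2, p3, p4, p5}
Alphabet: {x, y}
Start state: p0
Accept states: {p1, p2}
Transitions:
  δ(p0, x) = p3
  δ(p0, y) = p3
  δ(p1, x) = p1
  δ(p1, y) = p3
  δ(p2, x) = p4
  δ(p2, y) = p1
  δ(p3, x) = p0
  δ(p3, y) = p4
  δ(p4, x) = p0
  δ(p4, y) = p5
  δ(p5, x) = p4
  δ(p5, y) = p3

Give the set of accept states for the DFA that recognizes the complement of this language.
Complement accept states = All states \ Original accept states
= {p0, p1, p2, p3, p4, p5} \ {p1, p2}
{p0, p3, p4, p5}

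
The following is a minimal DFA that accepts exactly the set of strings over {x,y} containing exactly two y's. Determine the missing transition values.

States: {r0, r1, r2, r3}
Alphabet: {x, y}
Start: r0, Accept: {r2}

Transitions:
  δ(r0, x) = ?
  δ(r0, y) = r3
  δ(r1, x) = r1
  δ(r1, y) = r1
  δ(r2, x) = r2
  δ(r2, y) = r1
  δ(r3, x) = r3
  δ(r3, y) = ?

From the language and accept set, identify what each state tracks — r0: zero y's; r1: ≥ three y's (dead); r2: two y's; r3: one y.
Each missing δ(q, a) is the state matching the new tracked value after reading a.
δ(r0, x) = r0; δ(r3, y) = r2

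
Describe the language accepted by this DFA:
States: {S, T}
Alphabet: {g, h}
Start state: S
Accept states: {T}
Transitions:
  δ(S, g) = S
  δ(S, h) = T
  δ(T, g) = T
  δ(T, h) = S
Testing a few strings:
  'g' → reject
  'gg' → reject
  'hgh' → reject
  'h' → accept
State roles: S=even number of h's so far; T=odd number of h's so far
All strings over {g,h} with an odd number of h's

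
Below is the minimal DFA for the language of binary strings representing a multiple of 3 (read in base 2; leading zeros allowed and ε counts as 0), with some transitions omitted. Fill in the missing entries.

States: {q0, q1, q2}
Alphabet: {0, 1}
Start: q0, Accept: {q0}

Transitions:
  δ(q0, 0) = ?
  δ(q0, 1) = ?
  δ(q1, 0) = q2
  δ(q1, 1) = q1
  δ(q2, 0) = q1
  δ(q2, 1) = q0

From the language and accept set, identify what each state tracks — q0: value ≡ 0 (mod 3); q1: value ≡ 2 (mod 3); q2: value ≡ 1 (mod 3).
Each missing δ(q, a) is the state matching the new tracked value after reading a.
δ(q0, 0) = q0; δ(q0, 1) = q2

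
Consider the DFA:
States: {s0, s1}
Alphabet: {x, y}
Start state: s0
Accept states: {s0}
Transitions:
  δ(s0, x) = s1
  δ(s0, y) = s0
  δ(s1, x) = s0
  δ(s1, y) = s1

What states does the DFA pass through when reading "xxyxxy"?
read 'x': s0 → s1
  read 'x': s1 → s0
  read 'y': s0 → s0
  read 'x': s0 → s1
  read 'x': s1 → s0
  read 'y': s0 → s0
s0 -> s1 -> s0 -> s0 -> s1 -> s0 -> s0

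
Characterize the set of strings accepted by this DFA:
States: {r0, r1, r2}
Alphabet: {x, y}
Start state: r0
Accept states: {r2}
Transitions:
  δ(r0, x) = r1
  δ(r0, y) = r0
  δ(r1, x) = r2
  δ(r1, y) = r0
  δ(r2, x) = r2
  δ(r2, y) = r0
Testing a few strings:
  'xxx' → accept
  'xxy' → reject
  'xx' → accept
  'yy' → reject
State roles: r0=last symbol not x; r1=one trailing x; r2=two trailing x's
All strings over {x,y} ending with xx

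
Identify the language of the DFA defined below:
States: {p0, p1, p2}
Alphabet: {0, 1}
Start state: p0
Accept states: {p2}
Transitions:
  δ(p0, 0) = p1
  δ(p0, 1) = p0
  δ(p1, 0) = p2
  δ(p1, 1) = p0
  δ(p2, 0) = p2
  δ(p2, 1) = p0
Testing a few strings:
  '0' → reject
  '1111' → reject
  '1110' → reject
  '001' → reject
State roles: p0=last symbol not 0; p1=one trailing 0; p2=two trailing 0's
All binary strings ending with 00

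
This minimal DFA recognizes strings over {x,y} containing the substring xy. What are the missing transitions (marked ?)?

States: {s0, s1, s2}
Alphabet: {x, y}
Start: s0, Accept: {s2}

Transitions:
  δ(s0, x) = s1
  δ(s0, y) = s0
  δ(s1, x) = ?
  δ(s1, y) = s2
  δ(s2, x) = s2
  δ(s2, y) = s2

From the language and accept set, identify what each state tracks — s0: no x seen yet; s1: seen a x, waiting for y; s2: substring xy seen.
Each missing δ(q, a) is the state matching the new tracked value after reading a.
δ(s1, x) = s1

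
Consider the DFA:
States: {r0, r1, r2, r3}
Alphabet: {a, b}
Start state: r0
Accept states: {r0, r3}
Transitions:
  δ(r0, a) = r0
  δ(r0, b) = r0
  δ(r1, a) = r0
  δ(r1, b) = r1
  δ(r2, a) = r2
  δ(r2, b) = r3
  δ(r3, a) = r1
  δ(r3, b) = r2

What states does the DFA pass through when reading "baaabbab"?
read 'b': r0 → r0
  read 'a': r0 → r0
  read 'a': r0 → r0
  read 'a': r0 → r0
  read 'b': r0 → r0
  read 'b': r0 → r0
  read 'a': r0 → r0
  read 'b': r0 → r0
r0 -> r0 -> r0 -> r0 -> r0 -> r0 -> r0 -> r0 -> r0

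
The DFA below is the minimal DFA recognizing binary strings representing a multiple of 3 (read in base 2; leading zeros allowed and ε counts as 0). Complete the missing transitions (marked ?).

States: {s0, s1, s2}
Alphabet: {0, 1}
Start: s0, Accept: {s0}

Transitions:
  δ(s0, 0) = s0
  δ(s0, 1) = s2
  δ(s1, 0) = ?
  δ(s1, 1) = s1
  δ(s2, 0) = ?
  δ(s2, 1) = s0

From the language and accept set, identify what each state tracks — s0: value ≡ 0 (mod 3); s1: value ≡ 2 (mod 3); s2: value ≡ 1 (mod 3).
Each missing δ(q, a) is the state matching the new tracked value after reading a.
δ(s1, 0) = s2; δ(s2, 0) = s1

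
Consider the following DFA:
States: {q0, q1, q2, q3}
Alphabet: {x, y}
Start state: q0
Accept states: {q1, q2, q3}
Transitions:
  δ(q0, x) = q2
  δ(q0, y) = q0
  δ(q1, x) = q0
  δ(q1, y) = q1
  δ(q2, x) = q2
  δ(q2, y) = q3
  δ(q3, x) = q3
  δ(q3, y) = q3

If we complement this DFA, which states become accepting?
Complement accept states = All states \ Original accept states
= {q0, q1, q2, q3} \ {q1, q2, q3}
{q0}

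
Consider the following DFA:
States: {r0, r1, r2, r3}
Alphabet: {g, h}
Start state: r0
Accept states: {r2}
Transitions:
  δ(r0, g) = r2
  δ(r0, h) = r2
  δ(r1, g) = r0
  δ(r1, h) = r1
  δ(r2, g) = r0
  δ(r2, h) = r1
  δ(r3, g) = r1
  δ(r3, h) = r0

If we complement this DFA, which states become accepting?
Complement accept states = All states \ Original accept states
= {r0, r1, r2, r3} \ {r2}
{r0, r1, r3}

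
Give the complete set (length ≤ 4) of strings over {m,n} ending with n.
n, mn, nn, mmn, mnn, nmn, nnn, mmmn, mmnn, mnmn, mnnn, nmmn, nmnn, nnmn, nnnn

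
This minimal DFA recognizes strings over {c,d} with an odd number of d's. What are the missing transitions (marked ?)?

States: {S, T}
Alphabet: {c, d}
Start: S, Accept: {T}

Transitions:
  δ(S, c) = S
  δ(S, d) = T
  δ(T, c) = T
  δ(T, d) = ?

From the language and accept set, identify what each state tracks — S: even number of d's so far; T: odd number of d's so far.
Each missing δ(q, a) is the state matching the new tracked value after reading a.
δ(T, d) = S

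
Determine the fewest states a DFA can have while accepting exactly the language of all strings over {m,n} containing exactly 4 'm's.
By Myhill–Nerode, count the distinguishable equivalence classes: 6 classes — having seen 0, 1, …, 4, or >4 copies of 'm'; the count-4 class is the only accepting one and >4 is dead.
6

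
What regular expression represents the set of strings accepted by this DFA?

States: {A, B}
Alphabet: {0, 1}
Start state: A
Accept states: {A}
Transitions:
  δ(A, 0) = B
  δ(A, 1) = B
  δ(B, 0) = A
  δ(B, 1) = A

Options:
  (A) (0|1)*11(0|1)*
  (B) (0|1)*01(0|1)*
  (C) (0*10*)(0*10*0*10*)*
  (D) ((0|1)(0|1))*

Check each option against the DFA on short strings; one disagreement eliminates an option:
  (A) (0|1)*11(0|1)*: on ε the DFA stays in A and accepts (A ∈ Accept), but the regex does not match it → eliminate
  (B) (0|1)*01(0|1)*: on ε the DFA stays in A and accepts (A ∈ Accept), but the regex does not match it → eliminate
  (C) (0*10*)(0*10*0*10*)*: on ε the DFA stays in A and accepts (A ∈ Accept), but the regex does not match it → eliminate
  (D) ((0|1)(0|1))*: agrees with the DFA on every string of length ≤ 6
Only (D) is consistent with the DFA.
(D) ((0|1)(0|1))*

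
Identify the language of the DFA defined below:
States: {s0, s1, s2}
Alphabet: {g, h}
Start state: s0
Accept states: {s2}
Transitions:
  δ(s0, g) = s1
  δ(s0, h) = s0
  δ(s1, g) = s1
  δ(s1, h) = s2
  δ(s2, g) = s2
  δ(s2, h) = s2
Testing a few strings:
  'hhgh' → accept
  'ghhh' → accept
  'h' → reject
  'gh' → accept
State roles: s0=no g seen yet; s1=seen a g, waiting for h; s2=substring gh seen
All strings over {g,h} containing the substring gh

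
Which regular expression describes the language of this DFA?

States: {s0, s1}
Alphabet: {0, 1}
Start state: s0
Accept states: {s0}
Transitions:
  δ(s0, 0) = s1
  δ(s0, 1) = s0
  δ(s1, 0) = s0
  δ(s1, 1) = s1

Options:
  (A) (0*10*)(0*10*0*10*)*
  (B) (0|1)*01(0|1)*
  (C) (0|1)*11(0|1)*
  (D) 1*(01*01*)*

Check each option against the DFA on short strings; one disagreement eliminates an option:
  (A) (0*10*)(0*10*0*10*)*: on ε the DFA stays in s0 and accepts (s0 ∈ Accept), but the regex does not match it → eliminate
  (B) (0|1)*01(0|1)*: on ε the DFA stays in s0 and accepts (s0 ∈ Accept), but the regex does not match it → eliminate
  (C) (0|1)*11(0|1)*: on ε the DFA stays in s0 and accepts (s0 ∈ Accept), but the regex does not match it → eliminate
  (D) 1*(01*01*)*: agrees with the DFA on every string of length ≤ 6
Only (D) is consistent with the DFA.
(D) 1*(01*01*)*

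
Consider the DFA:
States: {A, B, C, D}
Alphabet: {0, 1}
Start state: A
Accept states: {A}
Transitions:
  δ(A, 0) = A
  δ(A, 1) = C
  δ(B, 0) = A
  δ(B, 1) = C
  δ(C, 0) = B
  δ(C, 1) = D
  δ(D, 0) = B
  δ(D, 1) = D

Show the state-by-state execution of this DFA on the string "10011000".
read '1': A → C
  read '0': C → B
  read '0': B → A
  read '1': A → C
  read '1': C → D
  read '0': D → B
  read '0': B → A
  read '0': A → A
A -> C -> B -> A -> C -> D -> B -> A -> A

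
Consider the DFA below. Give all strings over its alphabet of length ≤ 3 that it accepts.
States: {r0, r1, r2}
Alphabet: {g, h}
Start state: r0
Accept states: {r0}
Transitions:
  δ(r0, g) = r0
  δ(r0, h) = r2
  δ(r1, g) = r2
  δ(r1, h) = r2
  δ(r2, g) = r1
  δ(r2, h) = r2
ε, g, gg, ggg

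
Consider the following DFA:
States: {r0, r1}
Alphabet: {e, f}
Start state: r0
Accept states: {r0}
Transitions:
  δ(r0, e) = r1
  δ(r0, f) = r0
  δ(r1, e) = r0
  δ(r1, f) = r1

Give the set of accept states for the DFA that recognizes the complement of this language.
Complement accept states = All states \ Original accept states
= {r0, r1} \ {r0}
{r1}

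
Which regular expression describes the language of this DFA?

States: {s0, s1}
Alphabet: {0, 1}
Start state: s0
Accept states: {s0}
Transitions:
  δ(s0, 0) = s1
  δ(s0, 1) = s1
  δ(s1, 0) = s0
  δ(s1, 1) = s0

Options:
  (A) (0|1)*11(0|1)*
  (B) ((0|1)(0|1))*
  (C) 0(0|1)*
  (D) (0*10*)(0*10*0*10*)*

Check each option against the DFA on short strings; one disagreement eliminates an option:
  (A) (0|1)*11(0|1)*: on ε the DFA stays in s0 and accepts (s0 ∈ Accept), but the regex does not match it → eliminate
  (B) ((0|1)(0|1))*: agrees with the DFA on every string of length ≤ 6
  (C) 0(0|1)*: on ε the DFA stays in s0 and accepts (s0 ∈ Accept), but the regex does not match it → eliminate
  (D) (0*10*)(0*10*0*10*)*: on ε the DFA stays in s0 and accepts (s0 ∈ Accept), but the regex does not match it → eliminate
Only (B) is consistent with the DFA.
(B) ((0|1)(0|1))*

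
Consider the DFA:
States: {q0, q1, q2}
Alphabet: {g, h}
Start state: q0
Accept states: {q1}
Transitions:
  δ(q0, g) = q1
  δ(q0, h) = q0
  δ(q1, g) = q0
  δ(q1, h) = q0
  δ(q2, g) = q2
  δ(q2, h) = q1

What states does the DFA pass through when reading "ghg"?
read 'g': q0 → q1
  read 'h': q1 → q0
  read 'g': q0 → q1
q0 -> q1 -> q0 -> q1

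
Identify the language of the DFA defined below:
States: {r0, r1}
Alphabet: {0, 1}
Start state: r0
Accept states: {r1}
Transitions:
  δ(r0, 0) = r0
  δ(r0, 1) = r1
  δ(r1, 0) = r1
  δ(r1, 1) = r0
Testing a few strings:
  '1' → accept
  '10' → accept
  '11' → reject
  '0' → reject
State roles: r0=even number of 1's so far; r1=odd number of 1's so far
All binary strings with an odd number of 1's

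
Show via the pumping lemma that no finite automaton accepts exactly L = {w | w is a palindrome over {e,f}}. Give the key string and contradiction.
Assume L is regular with pumping length p. Idea: pumping the leading e-block breaks the symmetry.
Choose s = e^p f e^p (a palindrome of length 2p+1 ≥ p). By the pumping lemma, s = xyz with |xy| ≤ p, |y| > 0, so y = e^k with k > 0 (xy lies entirely in the first e^p). Then xy²z = e^(p+k) f e^p, which is not a palindrome since p+k ≠ p.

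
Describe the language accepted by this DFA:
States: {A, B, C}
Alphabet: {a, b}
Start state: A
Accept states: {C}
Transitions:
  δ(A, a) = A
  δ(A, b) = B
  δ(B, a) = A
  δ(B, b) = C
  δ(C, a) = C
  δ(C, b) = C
Testing a few strings:
  'baa' → reject
  'abb' → accept
  'b' → reject
  'aa' → reject
State roles: A=no progress toward bb; B=one trailing b; C=substring bb seen
All strings over {a,b} containing the substring bb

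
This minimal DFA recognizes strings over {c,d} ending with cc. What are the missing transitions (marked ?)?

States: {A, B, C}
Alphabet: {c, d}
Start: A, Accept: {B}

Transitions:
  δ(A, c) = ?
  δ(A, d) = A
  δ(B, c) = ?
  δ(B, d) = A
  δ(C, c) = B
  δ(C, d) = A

From the language and accept set, identify what each state tracks — A: last symbol not c; B: two trailing c's; C: one trailing c.
Each missing δ(q, a) is the state matching the new tracked value after reading a.
δ(A, c) = C; δ(B, c) = B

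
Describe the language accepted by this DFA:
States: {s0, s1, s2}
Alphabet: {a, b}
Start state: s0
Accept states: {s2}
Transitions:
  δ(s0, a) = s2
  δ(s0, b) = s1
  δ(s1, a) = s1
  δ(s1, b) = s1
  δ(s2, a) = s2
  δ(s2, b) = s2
Testing a few strings:
  'aab' → accept
  'aa' → accept
  'b' → reject
  'bab' → reject
State roles: s0=no input read; s1=started with b (dead); s2=started with a
All strings over {a,b} starting with a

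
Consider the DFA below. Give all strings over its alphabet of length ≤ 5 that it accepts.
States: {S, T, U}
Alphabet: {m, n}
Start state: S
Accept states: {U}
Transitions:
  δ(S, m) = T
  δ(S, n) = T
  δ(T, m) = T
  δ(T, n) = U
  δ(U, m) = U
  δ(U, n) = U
mn, nn, mmn, mnm, mnn, nmn, nnm, nnn, mmmn, mmnm, mmnn, mnmm, mnmn, mnnm, mnnn, nmmn, nmnm, nmnn, nnmm, nnmn, nnnm, nnnn, mmmmn, mmmnm, mmmnn, mmnmm, mmnmn, mmnnm, mmnnn, mnmmm, mnmmn, mnmnm, mnmnn, mnnmm, mnnmn, mnnnm, mnnnn, nmmmn, nmmnm, nmmnn, nmnmm, nmnmn, nmnnm, nmnnn, nnmmm, nnmmn, nnmnm, nnmnn, nnnmm, nnnmn, nnnnm, nnnnn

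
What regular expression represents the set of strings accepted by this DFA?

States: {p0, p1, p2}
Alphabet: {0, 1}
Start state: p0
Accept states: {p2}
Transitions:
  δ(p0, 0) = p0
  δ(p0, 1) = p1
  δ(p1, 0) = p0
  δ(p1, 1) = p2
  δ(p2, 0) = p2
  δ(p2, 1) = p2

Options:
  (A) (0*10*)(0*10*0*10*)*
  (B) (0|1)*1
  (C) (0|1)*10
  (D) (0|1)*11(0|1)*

Check each option against the DFA on short strings; one disagreement eliminates an option:
  (A) (0*10*)(0*10*0*10*)*: on '1' the DFA goes p0 → p1 and rejects (p1 ∉ Accept), but the regex matches it → eliminate
  (B) (0|1)*1: on '1' the DFA goes p0 → p1 and rejects (p1 ∉ Accept), but the regex matches it → eliminate
  (C) (0|1)*10: on '10' the DFA goes p0 → p1 → p0 and rejects (p0 ∉ Accept), but the regex matches it → eliminate
  (D) (0|1)*11(0|1)*: agrees with the DFA on every string of length ≤ 6
Only (D) is consistent with the DFA.
(D) (0|1)*11(0|1)*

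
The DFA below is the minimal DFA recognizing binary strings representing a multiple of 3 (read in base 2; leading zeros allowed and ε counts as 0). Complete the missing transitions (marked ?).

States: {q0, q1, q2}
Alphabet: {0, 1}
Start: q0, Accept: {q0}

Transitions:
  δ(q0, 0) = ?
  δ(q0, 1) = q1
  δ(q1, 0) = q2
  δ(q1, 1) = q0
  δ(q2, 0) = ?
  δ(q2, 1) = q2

From the language and accept set, identify what each state tracks — q0: value ≡ 0 (mod 3); q1: value ≡ 1 (mod 3); q2: value ≡ 2 (mod 3).
Each missing δ(q, a) is the state matching the new tracked value after reading a.
δ(q0, 0) = q0; δ(q2, 0) = q1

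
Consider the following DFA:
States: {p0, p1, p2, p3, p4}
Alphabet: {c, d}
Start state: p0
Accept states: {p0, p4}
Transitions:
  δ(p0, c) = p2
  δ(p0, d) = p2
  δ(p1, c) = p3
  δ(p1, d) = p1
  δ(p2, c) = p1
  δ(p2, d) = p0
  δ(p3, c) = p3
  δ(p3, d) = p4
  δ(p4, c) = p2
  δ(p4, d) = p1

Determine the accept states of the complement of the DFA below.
Complement accept states = All states \ Original accept states
= {p0, p1, p2, p3, p4} \ {p0, p4}
{p1, p2, p3}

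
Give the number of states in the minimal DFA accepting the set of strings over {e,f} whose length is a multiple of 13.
By Myhill–Nerode, count the distinguishable equivalence classes: 13 classes — one per residue of the length mod 13; class i is distinguished from class j by any string of length (13 − i) mod 13.
13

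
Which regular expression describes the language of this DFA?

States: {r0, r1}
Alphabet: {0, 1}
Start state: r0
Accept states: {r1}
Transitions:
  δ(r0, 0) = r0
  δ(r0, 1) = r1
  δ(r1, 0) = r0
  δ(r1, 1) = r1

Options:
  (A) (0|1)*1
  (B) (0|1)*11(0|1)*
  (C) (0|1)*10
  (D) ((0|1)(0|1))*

Check each option against the DFA on short strings; one disagreement eliminates an option:
  (A) (0|1)*1: agrees with the DFA on every string of length ≤ 6
  (B) (0|1)*11(0|1)*: on '1' the DFA goes r0 → r1 and accepts (r1 ∈ Accept), but the regex does not match it → eliminate
  (C) (0|1)*10: on '1' the DFA goes r0 → r1 and accepts (r1 ∈ Accept), but the regex does not match it → eliminate
  (D) ((0|1)(0|1))*: on ε the DFA stays in r0 and rejects (r0 ∉ Accept), but the regex matches it → eliminate
Only (A) is consistent with the DFA.
(A) (0|1)*1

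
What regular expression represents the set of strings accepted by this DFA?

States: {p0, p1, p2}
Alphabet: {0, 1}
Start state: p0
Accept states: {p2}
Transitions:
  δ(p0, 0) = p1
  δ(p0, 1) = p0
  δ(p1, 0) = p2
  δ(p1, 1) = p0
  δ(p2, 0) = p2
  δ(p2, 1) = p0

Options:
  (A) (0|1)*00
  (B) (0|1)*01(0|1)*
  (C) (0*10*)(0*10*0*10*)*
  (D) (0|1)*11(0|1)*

Check each option against the DFA on short strings; one disagreement eliminates an option:
  (A) (0|1)*00: agrees with the DFA on every string of length ≤ 6
  (B) (0|1)*01(0|1)*: on '00' the DFA goes p0 → p1 → p2 and accepts (p2 ∈ Accept), but the regex does not match it → eliminate
  (C) (0*10*)(0*10*0*10*)*: on '1' the DFA goes p0 → p0 and rejects (p0 ∉ Accept), but the regex matches it → eliminate
  (D) (0|1)*11(0|1)*: on '00' the DFA goes p0 → p1 → p2 and accepts (p2 ∈ Accept), but the regex does not match it → eliminate
Only (A) is consistent with the DFA.
(A) (0|1)*00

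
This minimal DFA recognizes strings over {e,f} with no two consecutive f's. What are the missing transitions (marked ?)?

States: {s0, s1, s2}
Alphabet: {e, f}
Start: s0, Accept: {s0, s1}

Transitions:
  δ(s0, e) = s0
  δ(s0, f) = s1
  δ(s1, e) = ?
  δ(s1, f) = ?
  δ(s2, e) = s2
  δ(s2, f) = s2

From the language and accept set, identify what each state tracks — s0: last symbol not f (ok); s1: last symbol f (ok); s2: saw ff (dead).
Each missing δ(q, a) is the state matching the new tracked value after reading a.
δ(s1, e) = s0; δ(s1, f) = s2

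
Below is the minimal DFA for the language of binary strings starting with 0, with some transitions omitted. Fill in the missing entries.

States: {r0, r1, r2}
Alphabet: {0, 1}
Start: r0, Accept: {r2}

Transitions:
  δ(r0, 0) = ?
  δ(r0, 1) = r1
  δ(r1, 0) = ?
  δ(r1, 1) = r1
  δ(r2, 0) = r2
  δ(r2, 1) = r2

From the language and accept set, identify what each state tracks — r0: no input read; r1: started with 1 (dead); r2: started with 0.
Each missing δ(q, a) is the state matching the new tracked value after reading a.
δ(r0, 0) = r2; δ(r1, 0) = r1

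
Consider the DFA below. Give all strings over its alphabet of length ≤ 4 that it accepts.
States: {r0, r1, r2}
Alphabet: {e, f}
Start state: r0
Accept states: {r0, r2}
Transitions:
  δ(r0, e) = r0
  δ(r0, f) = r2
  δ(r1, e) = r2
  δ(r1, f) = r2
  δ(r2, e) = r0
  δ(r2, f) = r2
ε, e, f, ee, ef, fe, ff, eee, eef, efe, eff, fee, fef, ffe, fff, eeee, eeef, eefe, eeff, efee, efef, effe, efff, feee, feef, fefe, feff, ffee, ffef, fffe, ffff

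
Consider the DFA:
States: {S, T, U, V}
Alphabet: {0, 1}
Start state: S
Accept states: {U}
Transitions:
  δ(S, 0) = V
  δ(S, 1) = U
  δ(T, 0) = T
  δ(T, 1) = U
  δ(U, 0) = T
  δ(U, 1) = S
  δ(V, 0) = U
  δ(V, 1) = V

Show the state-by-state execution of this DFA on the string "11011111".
read '1': S → U
  read '1': U → S
  read '0': S → V
  read '1': V → V
  read '1': V → V
  read '1': V → V
  read '1': V → V
  read '1': V → V
S -> U -> S -> V -> V -> V -> V -> V -> V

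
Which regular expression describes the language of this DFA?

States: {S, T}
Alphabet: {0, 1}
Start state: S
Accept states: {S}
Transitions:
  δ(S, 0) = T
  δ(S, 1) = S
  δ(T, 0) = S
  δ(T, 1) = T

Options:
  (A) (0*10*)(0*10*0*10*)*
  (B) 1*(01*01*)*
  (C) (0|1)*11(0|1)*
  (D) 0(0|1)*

Check each option against the DFA on short strings; one disagreement eliminates an option:
  (A) (0*10*)(0*10*0*10*)*: on ε the DFA stays in S and accepts (S ∈ Accept), but the regex does not match it → eliminate
  (B) 1*(01*01*)*: agrees with the DFA on every string of length ≤ 6
  (C) (0|1)*11(0|1)*: on ε the DFA stays in S and accepts (S ∈ Accept), but the regex does not match it → eliminate
  (D) 0(0|1)*: on ε the DFA stays in S and accepts (S ∈ Accept), but the regex does not match it → eliminate
Only (B) is consistent with the DFA.
(B) 1*(01*01*)*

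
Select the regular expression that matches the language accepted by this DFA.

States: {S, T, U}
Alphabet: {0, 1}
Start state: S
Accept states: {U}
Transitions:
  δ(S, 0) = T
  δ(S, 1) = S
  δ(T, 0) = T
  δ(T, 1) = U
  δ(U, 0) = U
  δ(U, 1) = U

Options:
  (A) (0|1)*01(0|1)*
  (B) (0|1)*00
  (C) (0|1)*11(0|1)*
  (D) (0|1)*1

Check each option against the DFA on short strings; one disagreement eliminates an option:
  (A) (0|1)*01(0|1)*: agrees with the DFA on every string of length ≤ 6
  (B) (0|1)*00: on '00' the DFA goes S → T → T and rejects (T ∉ Accept), but the regex matches it → eliminate
  (C) (0|1)*11(0|1)*: on '01' the DFA goes S → T → U and accepts (U ∈ Accept), but the regex does not match it → eliminate
  (D) (0|1)*1: on '1' the DFA goes S → S and rejects (S ∉ Accept), but the regex matches it → eliminate
Only (A) is consistent with the DFA.
(A) (0|1)*01(0|1)*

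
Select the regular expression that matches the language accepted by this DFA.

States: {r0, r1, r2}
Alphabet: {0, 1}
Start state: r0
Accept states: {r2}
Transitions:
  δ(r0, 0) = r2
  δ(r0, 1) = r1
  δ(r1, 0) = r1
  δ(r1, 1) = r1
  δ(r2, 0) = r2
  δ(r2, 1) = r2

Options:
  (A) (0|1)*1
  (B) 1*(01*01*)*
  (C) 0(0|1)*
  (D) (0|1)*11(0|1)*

Check each option against the DFA on short strings; one disagreement eliminates an option:
  (A) (0|1)*1: on '0' the DFA goes r0 → r2 and accepts (r2 ∈ Accept), but the regex does not match it → eliminate
  (B) 1*(01*01*)*: on ε the DFA stays in r0 and rejects (r0 ∉ Accept), but the regex matches it → eliminate
  (C) 0(0|1)*: agrees with the DFA on every string of length ≤ 6
  (D) (0|1)*11(0|1)*: on '0' the DFA goes r0 → r2 and accepts (r2 ∈ Accept), but the regex does not match it → eliminate
Only (C) is consistent with the DFA.
(C) 0(0|1)*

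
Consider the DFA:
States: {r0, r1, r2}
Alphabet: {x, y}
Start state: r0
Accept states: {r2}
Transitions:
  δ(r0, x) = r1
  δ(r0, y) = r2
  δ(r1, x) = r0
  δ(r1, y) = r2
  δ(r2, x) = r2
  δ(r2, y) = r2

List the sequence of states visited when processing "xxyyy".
read 'x': r0 → r1
  read 'x': r1 → r0
  read 'y': r0 → r2
  read 'y': r2 → r2
  read 'y': r2 → r2
r0 -> r1 -> r0 -> r2 -> r2 -> r2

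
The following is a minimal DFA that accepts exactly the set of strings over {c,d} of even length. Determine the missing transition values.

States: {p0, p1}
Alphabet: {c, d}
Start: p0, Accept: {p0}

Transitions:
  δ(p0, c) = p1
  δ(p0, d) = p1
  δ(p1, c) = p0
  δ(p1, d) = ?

From the language and accept set, identify what each state tracks — p0: even length so far; p1: odd length so far.
Each missing δ(q, a) is the state matching the new tracked value after reading a.
δ(p1, d) = p0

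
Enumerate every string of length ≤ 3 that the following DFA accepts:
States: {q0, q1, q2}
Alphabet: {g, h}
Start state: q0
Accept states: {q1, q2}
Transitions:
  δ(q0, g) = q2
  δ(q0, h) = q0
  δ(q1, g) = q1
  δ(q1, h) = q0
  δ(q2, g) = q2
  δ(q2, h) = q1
g, gg, gh, hg, ggg, ggh, ghg, hgg, hgh, hhg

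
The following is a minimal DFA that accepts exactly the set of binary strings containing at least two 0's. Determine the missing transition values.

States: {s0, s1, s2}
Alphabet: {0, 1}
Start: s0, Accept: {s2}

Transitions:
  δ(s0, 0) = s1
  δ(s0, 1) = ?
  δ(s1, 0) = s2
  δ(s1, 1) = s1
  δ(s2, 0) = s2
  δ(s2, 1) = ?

From the language and accept set, identify what each state tracks — s0: zero 0's seen; s1: one 0 seen; s2: ≥ two 0's seen.
Each missing δ(q, a) is the state matching the new tracked value after reading a.
δ(s0, 1) = s0; δ(s2, 1) = s2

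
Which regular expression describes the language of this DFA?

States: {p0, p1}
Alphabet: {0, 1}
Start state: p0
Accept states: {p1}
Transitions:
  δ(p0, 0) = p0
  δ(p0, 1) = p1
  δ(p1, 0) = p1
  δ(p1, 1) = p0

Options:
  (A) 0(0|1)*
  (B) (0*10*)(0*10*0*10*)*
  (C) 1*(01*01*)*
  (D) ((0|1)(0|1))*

Check each option against the DFA on short strings; one disagreement eliminates an option:
  (A) 0(0|1)*: on '0' the DFA goes p0 → p0 and rejects (p0 ∉ Accept), but the regex matches it → eliminate
  (B) (0*10*)(0*10*0*10*)*: agrees with the DFA on every string of length ≤ 6
  (C) 1*(01*01*)*: on ε the DFA stays in p0 and rejects (p0 ∉ Accept), but the regex matches it → eliminate
  (D) ((0|1)(0|1))*: on ε the DFA stays in p0 and rejects (p0 ∉ Accept), but the regex matches it → eliminate
Only (B) is consistent with the DFA.
(B) (0*10*)(0*10*0*10*)*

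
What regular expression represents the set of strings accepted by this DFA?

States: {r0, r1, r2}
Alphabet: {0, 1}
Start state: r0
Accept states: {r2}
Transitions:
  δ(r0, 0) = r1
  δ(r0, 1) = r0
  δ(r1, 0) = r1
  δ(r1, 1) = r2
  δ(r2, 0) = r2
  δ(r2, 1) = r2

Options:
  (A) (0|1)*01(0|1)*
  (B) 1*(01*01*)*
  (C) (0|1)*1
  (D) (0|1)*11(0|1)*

Check each option against the DFA on short strings; one disagreement eliminates an option:
  (A) (0|1)*01(0|1)*: agrees with the DFA on every string of length ≤ 6
  (B) 1*(01*01*)*: on ε the DFA stays in r0 and rejects (r0 ∉ Accept), but the regex matches it → eliminate
  (C) (0|1)*1: on '1' the DFA goes r0 → r0 and rejects (r0 ∉ Accept), but the regex matches it → eliminate
  (D) (0|1)*11(0|1)*: on '01' the DFA goes r0 → r1 → r2 and accepts (r2 ∈ Accept), but the regex does not match it → eliminate
Only (A) is consistent with the DFA.
(A) (0|1)*01(0|1)*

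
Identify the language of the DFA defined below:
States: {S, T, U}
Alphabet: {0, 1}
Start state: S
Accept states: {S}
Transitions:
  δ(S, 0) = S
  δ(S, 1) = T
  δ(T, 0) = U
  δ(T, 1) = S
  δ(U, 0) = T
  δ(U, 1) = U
Testing a few strings:
  '101' → reject
  '0' → accept
  '001' → reject
  '1010' → reject
State roles: S=value ≡ 0 (mod 3); T=value ≡ 1 (mod 3); U=value ≡ 2 (mod 3)
All binary strings representing a multiple of 3 (read in base 2; leading zeros allowed and ε counts as 0)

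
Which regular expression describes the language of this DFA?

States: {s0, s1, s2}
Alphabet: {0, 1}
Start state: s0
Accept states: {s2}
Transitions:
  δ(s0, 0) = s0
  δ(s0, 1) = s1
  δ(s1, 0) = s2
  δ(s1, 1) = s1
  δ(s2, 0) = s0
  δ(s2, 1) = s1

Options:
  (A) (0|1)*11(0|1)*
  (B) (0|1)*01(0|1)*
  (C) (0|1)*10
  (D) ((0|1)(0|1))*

Check each option against the DFA on short strings; one disagreement eliminates an option:
  (A) (0|1)*11(0|1)*: on '10' the DFA goes s0 → s1 → s2 and accepts (s2 ∈ Accept), but the regex does not match it → eliminate
  (B) (0|1)*01(0|1)*: on '01' the DFA goes s0 → s0 → s1 and rejects (s1 ∉ Accept), but the regex matches it → eliminate
  (C) (0|1)*10: agrees with the DFA on every string of length ≤ 6
  (D) ((0|1)(0|1))*: on ε the DFA stays in s0 and rejects (s0 ∉ Accept), but the regex matches it → eliminate
Only (C) is consistent with the DFA.
(C) (0|1)*10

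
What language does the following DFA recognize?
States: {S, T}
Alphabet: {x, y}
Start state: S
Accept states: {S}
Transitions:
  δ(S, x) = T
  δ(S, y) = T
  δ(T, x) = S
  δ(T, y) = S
Testing a few strings:
  'y' → reject
  'xx' → accept
  'xy' → accept
  'x' → reject
State roles: S=even length so far; T=odd length so far
All strings over {x,y} of even length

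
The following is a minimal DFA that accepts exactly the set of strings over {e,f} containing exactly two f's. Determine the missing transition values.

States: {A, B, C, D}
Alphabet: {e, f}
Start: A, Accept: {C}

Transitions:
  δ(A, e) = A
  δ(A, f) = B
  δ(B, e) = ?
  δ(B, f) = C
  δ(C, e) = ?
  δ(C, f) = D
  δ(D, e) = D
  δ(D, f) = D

From the language and accept set, identify what each state tracks — A: zero f's; B: one f; C: two f's; D: ≥ three f's (dead).
Each missing δ(q, a) is the state matching the new tracked value after reading a.
δ(B, e) = B; δ(C, e) = C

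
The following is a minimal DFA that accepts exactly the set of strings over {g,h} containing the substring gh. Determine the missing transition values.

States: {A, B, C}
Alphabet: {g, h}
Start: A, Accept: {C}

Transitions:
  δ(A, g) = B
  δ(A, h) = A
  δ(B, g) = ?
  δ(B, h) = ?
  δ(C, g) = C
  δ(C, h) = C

From the language and accept set, identify what each state tracks — A: no g seen yet; B: seen a g, waiting for h; C: substring gh seen.
Each missing δ(q, a) is the state matching the new tracked value after reading a.
δ(B, g) = B; δ(B, h) = C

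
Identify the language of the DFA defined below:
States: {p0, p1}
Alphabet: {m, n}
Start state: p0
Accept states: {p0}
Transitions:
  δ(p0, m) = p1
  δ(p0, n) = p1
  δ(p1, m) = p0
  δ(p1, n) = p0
Testing a few strings:
  'nn' → accept
  'mn' → accept
  'n' → reject
  'm' → reject
State roles: p0=even length so far; p1=odd length so far
All strings over {m,n} of even length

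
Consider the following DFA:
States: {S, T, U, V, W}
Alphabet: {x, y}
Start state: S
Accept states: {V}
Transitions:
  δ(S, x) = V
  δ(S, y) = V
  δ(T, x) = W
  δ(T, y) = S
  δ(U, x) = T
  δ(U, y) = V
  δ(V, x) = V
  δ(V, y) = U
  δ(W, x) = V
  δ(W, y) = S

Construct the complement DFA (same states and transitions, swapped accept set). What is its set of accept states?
Complement accept states = All states \ Original accept states
= {S, T, U, V, W} \ {V}
{S, T, U, W}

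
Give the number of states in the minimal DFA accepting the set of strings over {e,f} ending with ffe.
By Myhill–Nerode, count the distinguishable equivalence classes: 4 classes — one per longest suffix of the input that is a prefix of 'ffe' (lengths 0 through 3); only the length-3 class is accepting.
4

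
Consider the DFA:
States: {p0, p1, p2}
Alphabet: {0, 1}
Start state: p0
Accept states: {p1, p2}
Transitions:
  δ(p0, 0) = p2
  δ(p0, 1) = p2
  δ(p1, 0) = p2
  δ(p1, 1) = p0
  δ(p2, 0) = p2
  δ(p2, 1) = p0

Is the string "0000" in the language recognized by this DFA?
Processing string "0000":
  p0 --0--> p2
  p2 --0--> p2
  p2 --0--> p2
  p2 --0--> p2
Final state: p2
Accept states: {p1, p2}
Yes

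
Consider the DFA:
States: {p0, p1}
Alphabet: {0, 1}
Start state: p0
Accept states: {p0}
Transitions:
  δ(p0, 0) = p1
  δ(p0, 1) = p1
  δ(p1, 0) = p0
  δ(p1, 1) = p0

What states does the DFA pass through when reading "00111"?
read '0': p0 → p1
  read '0': p1 → p0
  read '1': p0 → p1
  read '1': p1 → p0
  read '1': p0 → p1
p0 -> p1 -> p0 -> p1 -> p0 -> p1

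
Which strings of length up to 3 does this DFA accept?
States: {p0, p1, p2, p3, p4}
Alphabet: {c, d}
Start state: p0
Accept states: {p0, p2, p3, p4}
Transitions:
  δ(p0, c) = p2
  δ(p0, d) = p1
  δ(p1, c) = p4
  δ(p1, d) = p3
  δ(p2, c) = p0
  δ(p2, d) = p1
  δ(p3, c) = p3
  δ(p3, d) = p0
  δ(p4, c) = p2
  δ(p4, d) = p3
ε, c, cc, dc, dd, ccc, cdc, cdd, dcc, dcd, ddc, ddd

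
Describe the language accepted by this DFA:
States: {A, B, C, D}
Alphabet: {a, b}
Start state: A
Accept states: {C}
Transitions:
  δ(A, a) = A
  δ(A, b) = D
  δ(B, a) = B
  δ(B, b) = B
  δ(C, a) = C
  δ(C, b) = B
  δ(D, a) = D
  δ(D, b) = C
Testing a few strings:
  'bbb' → reject
  'bab' → accept
  'a' → reject
  'ba' → reject
State roles: A=zero b's; B=≥ three b's (dead); C=two b's; D=one b
All strings over {a,b} containing exactly two b's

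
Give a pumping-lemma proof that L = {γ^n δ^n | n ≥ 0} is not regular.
Assume L is regular with pumping length p. Idea: pumping the γ-block changes the count balance.
Choose s = γ^p δ^p (length 2p ≥ p). By the pumping lemma, s = xyz with |xy| ≤ p, |y| > 0. So y = γ^k for some k > 0 (since xy is entirely within the γ's). Pumping gives xy²z = γ^(p+k) δ^p, which is not in L since p+k ≠ p.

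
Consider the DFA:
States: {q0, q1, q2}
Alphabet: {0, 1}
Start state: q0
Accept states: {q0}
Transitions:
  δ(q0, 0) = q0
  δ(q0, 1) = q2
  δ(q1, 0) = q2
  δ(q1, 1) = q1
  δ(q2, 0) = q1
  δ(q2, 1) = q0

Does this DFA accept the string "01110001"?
Processing string "01110001":
  q0 --0--> q0
  q0 --1--> q2
  q2 --1--> q0
  q0 --1--> q2
  q2 --0--> q1
  q1 --0--> q2
  q2 --0--> q1
  q1 --1--> q1
Final state: q1
Accept states: {q0}
No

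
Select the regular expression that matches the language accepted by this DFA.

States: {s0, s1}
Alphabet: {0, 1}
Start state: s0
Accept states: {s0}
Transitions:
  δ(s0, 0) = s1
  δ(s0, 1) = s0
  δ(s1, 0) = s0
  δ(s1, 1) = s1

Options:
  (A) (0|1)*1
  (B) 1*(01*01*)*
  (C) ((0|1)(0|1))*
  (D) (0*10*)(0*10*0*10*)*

Check each option against the DFA on short strings; one disagreement eliminates an option:
  (A) (0|1)*1: on ε the DFA stays in s0 and accepts (s0 ∈ Accept), but the regex does not match it → eliminate
  (B) 1*(01*01*)*: agrees with the DFA on every string of length ≤ 6
  (C) ((0|1)(0|1))*: on '1' the DFA goes s0 → s0 and accepts (s0 ∈ Accept), but the regex does not match it → eliminate
  (D) (0*10*)(0*10*0*10*)*: on ε the DFA stays in s0 and accepts (s0 ∈ Accept), but the regex does not match it → eliminate
Only (B) is consistent with the DFA.
(B) 1*(01*01*)*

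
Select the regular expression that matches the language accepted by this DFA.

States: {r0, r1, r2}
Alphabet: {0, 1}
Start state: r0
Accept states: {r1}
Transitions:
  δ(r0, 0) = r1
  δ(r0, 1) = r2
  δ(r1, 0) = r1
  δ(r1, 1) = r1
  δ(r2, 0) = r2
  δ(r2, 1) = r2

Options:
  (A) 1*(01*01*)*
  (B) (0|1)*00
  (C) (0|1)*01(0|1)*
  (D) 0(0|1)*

Check each option against the DFA on short strings; one disagreement eliminates an option:
  (A) 1*(01*01*)*: on ε the DFA stays in r0 and rejects (r0 ∉ Accept), but the regex matches it → eliminate
  (B) (0|1)*00: on '0' the DFA goes r0 → r1 and accepts (r1 ∈ Accept), but the regex does not match it → eliminate
  (C) (0|1)*01(0|1)*: on '0' the DFA goes r0 → r1 and accepts (r1 ∈ Accept), but the regex does not match it → eliminate
  (D) 0(0|1)*: agrees with the DFA on every string of length ≤ 6
Only (D) is consistent with the DFA.
(D) 0(0|1)*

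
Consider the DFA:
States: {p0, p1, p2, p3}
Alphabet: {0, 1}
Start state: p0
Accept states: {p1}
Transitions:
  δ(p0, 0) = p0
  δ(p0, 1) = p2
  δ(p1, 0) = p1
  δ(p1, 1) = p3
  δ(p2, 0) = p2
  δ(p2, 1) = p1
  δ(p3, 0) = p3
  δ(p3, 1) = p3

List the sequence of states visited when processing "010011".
read '0': p0 → p0
  read '1': p0 → p2
  read '0': p2 → p2
  read '0': p2 → p2
  read '1': p2 → p1
  read '1': p1 → p3
p0 -> p0 -> p2 -> p2 -> p2 -> p1 -> p3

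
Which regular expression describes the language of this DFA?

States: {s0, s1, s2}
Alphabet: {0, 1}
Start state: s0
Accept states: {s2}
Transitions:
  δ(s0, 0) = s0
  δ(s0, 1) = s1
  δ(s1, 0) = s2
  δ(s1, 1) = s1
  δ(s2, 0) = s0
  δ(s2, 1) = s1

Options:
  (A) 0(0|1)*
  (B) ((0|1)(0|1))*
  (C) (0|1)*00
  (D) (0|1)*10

Check each option against the DFA on short strings; one disagreement eliminates an option:
  (A) 0(0|1)*: on '0' the DFA goes s0 → s0 and rejects (s0 ∉ Accept), but the regex matches it → eliminate
  (B) ((0|1)(0|1))*: on ε the DFA stays in s0 and rejects (s0 ∉ Accept), but the regex matches it → eliminate
  (C) (0|1)*00: on '00' the DFA goes s0 → s0 → s0 and rejects (s0 ∉ Accept), but the regex matches it → eliminate
  (D) (0|1)*10: agrees with the DFA on every string of length ≤ 6
Only (D) is consistent with the DFA.
(D) (0|1)*10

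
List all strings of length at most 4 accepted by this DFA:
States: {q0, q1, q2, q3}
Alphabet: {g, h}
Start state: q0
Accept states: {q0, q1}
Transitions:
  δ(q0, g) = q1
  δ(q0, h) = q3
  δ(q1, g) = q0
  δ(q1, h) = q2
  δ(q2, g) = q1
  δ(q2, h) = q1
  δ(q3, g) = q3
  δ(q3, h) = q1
ε, g, gg, hh, ggg, ghg, ghh, hgh, hhg, gggg, gghh, ghgg, ghhg, hggh, hghg, hhgg, hhhg, hhhh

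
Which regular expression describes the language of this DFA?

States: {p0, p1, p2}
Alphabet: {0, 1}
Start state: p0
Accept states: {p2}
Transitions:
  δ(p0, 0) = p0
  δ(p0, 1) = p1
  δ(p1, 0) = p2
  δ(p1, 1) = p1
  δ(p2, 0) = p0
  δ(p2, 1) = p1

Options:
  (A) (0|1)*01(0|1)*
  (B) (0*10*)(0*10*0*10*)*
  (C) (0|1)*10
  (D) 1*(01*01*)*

Check each option against the DFA on short strings; one disagreement eliminates an option:
  (A) (0|1)*01(0|1)*: on '01' the DFA goes p0 → p0 → p1 and rejects (p1 ∉ Accept), but the regex matches it → eliminate
  (B) (0*10*)(0*10*0*10*)*: on '1' the DFA goes p0 → p1 and rejects (p1 ∉ Accept), but the regex matches it → eliminate
  (C) (0|1)*10: agrees with the DFA on every string of length ≤ 6
  (D) 1*(01*01*)*: on ε the DFA stays in p0 and rejects (p0 ∉ Accept), but the regex matches it → eliminate
Only (C) is consistent with the DFA.
(C) (0|1)*10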